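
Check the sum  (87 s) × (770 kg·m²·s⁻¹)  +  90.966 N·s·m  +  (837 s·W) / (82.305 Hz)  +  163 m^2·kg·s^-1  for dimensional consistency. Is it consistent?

No

Dimensions:
  (87 s) × (770 kg·m²·s⁻¹):  [s] · [kg·m²·s⁻¹] = kg·m²
  90.966 N·s·m:  N·m·s = kg·m·s⁻²·m·s = kg·m²·s⁻¹
  (837 s·W) / (82.305 Hz):  [kg·m²·s⁻²] / [s⁻¹] = kg·m²·s⁻¹
  163 m^2·kg·s^-1:  kg·m²·s⁻¹
The terms do not share a single dimension (kg·m² vs kg·m²·s⁻¹).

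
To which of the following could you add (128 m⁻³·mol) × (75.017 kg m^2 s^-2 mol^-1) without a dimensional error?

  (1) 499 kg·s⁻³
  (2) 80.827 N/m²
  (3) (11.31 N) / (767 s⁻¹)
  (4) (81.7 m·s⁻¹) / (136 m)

(2)

Reference: [m⁻³·mol] · [kg·m²·s⁻²·mol⁻¹] = kg·m⁻¹·s⁻².
Each option:
  (1) kg·s⁻³
  (2) N·m⁻² = kg·m·s⁻²·m⁻² = kg·m⁻¹·s⁻²  ← same
  (3) [kg·m·s⁻²] / [s⁻¹] = kg·m·s⁻¹
  (4) [m·s⁻¹] / [m] = s⁻¹
Only (2) matches kg·m⁻¹·s⁻².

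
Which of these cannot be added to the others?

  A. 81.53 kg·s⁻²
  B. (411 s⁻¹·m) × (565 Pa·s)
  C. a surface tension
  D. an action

Reduce each to base SI dimensions:
  A. kg·s⁻²
  B. [m·s⁻¹] · [kg·m⁻¹·s⁻¹] = kg·s⁻²
  C. [surface tension] = kg·s⁻²
  D. [action] = kg·m²·s⁻¹
All reduce to kg·s⁻² except D., which is kg·m²·s⁻¹.

D.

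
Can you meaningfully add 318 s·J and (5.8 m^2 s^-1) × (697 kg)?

Yes

Dimensions:
  318 s·J:  J·s = N·m·s = kg·m²·s⁻¹
  (5.8 m^2 s^-1) × (697 kg):  [m²·s⁻¹] · [kg] = kg·m²·s⁻¹
Both are kg·m²·s⁻¹, so they have the same dimensions and can be added.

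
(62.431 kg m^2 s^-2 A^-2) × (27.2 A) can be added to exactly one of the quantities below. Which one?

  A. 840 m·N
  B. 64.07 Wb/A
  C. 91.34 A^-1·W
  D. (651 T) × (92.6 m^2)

Reference: [kg·m²·s⁻²·A⁻²] · [A] = kg·m²·s⁻²·A⁻¹.
Each option:
  A. N·m = kg·m·s⁻²·m = kg·m²·s⁻²
  B. Wb·A⁻¹ = V·s·A⁻¹ = kg·m²·s⁻²·A⁻²
  C. W·A⁻¹ = J·s⁻¹·A⁻¹ = kg·m²·s⁻³·A⁻¹
  D. [kg·s⁻²·A⁻¹] · [m²] = kg·m²·s⁻²·A⁻¹  ← same
Only D. matches kg·m²·s⁻²·A⁻¹.

D.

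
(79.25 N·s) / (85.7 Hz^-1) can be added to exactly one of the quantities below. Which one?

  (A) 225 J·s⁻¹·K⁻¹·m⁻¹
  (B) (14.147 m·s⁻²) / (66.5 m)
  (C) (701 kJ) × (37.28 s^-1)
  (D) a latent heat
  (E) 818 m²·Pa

(E)

Reference: [kg·m·s⁻¹] / [s] = kg·m·s⁻².
Each option:
  (A) J·s⁻¹·m⁻¹·K⁻¹ = N·m·s⁻¹·m⁻¹·K⁻¹ = kg·m·s⁻³·K⁻¹
  (B) [m·s⁻²] / [m] = s⁻²
  (C) [kg·m²·s⁻²] · [s⁻¹] = kg·m²·s⁻³
  (D) [latent heat] = m²·s⁻²
  (E) Pa·m² = N·m⁻²·m² = kg·m·s⁻²  ← same
Only (E) matches kg·m·s⁻².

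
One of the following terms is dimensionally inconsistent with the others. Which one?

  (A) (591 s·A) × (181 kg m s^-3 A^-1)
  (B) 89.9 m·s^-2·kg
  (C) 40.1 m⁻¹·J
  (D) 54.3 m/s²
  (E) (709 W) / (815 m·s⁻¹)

Work out the base dimensions of each:
  (A) [s·A] · [kg·m·s⁻³·A⁻¹] = kg·m·s⁻²
  (B) kg·m·s⁻²
  (C) J·m⁻¹ = N·m·m⁻¹ = kg·m·s⁻²
  (D) m·s⁻²
  (E) [kg·m²·s⁻³] / [m·s⁻¹] = kg·m·s⁻²
All reduce to kg·m·s⁻² except (D), which is m·s⁻².

(D)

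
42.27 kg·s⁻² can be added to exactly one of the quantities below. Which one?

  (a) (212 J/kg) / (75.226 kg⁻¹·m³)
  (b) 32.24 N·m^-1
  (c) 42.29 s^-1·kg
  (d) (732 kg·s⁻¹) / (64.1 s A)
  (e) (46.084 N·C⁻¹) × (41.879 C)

(b)

Reference: kg·s⁻².
Each option:
  (a) [m²·s⁻²] / [kg⁻¹·m³] = kg·m⁻¹·s⁻²
  (b) N·m⁻¹ = kg·m·s⁻²·m⁻¹ = kg·s⁻²  ← same
  (c) kg·s⁻¹
  (d) [kg·s⁻¹] / [s·A] = kg·s⁻²·A⁻¹
  (e) [kg·m·s⁻³·A⁻¹] · [s·A] = kg·m·s⁻²
Only (b) matches kg·s⁻².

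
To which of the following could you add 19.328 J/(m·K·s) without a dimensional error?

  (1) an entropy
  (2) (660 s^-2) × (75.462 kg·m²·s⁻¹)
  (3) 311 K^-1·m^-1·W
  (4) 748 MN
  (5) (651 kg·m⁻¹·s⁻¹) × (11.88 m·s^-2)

(3)

Reference: J·s⁻¹·m⁻¹·K⁻¹ = N·m·s⁻¹·m⁻¹·K⁻¹ = kg·m·s⁻³·K⁻¹.
Each option:
  (1) [entropy] = kg·m²·s⁻²·K⁻¹
  (2) [s⁻²] · [kg·m²·s⁻¹] = kg·m²·s⁻³
  (3) W·m⁻¹·K⁻¹ = J·s⁻¹·m⁻¹·K⁻¹ = kg·m·s⁻³·K⁻¹  ← same
  (4) N = kg·m·s⁻²
  (5) [kg·m⁻¹·s⁻¹] · [m·s⁻²] = kg·s⁻³
Only (3) matches kg·m·s⁻³·K⁻¹.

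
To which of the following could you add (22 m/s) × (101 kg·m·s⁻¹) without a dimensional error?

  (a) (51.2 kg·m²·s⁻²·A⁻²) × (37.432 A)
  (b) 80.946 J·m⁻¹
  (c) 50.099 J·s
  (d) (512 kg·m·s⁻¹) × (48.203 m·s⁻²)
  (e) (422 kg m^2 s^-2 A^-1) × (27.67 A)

(e)

Reference: [m·s⁻¹] · [kg·m·s⁻¹] = kg·m²·s⁻².
Each option:
  (a) [kg·m²·s⁻²·A⁻²] · [A] = kg·m²·s⁻²·A⁻¹
  (b) J·m⁻¹ = N·m·m⁻¹ = kg·m·s⁻²
  (c) J·s = N·m·s = kg·m²·s⁻¹
  (d) [kg·m·s⁻¹] · [m·s⁻²] = kg·m²·s⁻³
  (e) [kg·m²·s⁻²·A⁻¹] · [A] = kg·m²·s⁻²  ← same
Only (e) matches kg·m²·s⁻².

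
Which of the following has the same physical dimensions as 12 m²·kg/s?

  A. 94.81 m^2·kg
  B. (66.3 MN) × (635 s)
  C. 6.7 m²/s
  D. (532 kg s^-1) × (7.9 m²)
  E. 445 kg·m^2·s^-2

Reference: kg·m²·s⁻¹.
Each option:
  A. kg·m²
  B. [kg·m·s⁻²] · [s] = kg·m·s⁻¹
  C. m²·s⁻¹
  D. [kg·s⁻¹] · [m²] = kg·m²·s⁻¹  ← same
  E. kg·m²·s⁻²
Only D. matches kg·m²·s⁻¹.

D.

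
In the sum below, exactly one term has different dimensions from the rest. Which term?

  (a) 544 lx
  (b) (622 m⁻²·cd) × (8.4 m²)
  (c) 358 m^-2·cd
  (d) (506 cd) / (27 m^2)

Dimensions:
  (a) lx = lm·m⁻² = m⁻²·cd
  (b) [m⁻²·cd] · [m²] = cd
  (c) cd·m⁻² = m⁻²·cd
  (d) [cd] / [m²] = m⁻²·cd
All reduce to m⁻²·cd except (b), which is cd.

(b)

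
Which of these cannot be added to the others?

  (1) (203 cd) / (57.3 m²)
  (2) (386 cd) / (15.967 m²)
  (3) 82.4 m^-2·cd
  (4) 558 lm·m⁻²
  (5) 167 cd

(5)

Expand each in SI base units:
  (1) [cd] / [m²] = m⁻²·cd
  (2) [cd] / [m²] = m⁻²·cd
  (3) cd·m⁻² = m⁻²·cd
  (4) lm·m⁻² = cd·m⁻² = m⁻²·cd
  (5) cd
All reduce to m⁻²·cd except (5), which is cd.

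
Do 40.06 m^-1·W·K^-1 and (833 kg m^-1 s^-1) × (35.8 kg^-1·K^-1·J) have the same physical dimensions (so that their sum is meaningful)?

Reduce each to base SI dimensions:
  40.06 m^-1·W·K^-1:  W·m⁻¹·K⁻¹ = J·s⁻¹·m⁻¹·K⁻¹ = kg·m·s⁻³·K⁻¹
  (833 kg m^-1 s^-1) × (35.8 kg^-1·K^-1·J):  [kg·m⁻¹·s⁻¹] · [m²·s⁻²·K⁻¹] = kg·m·s⁻³·K⁻¹
Both are kg·m·s⁻³·K⁻¹, so they have the same dimensions and can be added.

Yes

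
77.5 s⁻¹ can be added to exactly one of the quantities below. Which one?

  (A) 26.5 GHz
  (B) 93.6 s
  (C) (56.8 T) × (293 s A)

Reference: s⁻¹.
Each option:
  (A) Hz = s⁻¹  ← same
  (B) s
  (C) [kg·s⁻²·A⁻¹] · [s·A] = kg·s⁻¹
Only (A) matches s⁻¹.

(A)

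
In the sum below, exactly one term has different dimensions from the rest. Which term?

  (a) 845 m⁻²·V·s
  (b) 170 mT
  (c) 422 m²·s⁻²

Expand each in SI base units:
  (a) V·s·m⁻² = J·C⁻¹·s·m⁻² = kg·s⁻²·A⁻¹
  (b) T = Wb·m⁻² = kg·s⁻²·A⁻¹
  (c) m²·s⁻²
All reduce to kg·s⁻²·A⁻¹ except (c), which is m²·s⁻².

(c)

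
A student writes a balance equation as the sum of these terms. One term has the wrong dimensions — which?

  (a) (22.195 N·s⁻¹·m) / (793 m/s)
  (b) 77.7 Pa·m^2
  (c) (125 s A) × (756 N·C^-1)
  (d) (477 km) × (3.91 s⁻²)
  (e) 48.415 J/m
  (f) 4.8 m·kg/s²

In SI base units:
  (a) [kg·m²·s⁻³] / [m·s⁻¹] = kg·m·s⁻²
  (b) Pa·m² = N·m⁻²·m² = kg·m·s⁻²
  (c) [s·A] · [kg·m·s⁻³·A⁻¹] = kg·m·s⁻²
  (d) [m] · [s⁻²] = m·s⁻²
  (e) J·m⁻¹ = N·m·m⁻¹ = kg·m·s⁻²
  (f) kg·m·s⁻²
All reduce to kg·m·s⁻² except (d), which is m·s⁻².

(d)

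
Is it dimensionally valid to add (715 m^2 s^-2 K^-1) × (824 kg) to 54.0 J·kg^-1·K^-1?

Reduce each to base SI dimensions:
  (715 m^2 s^-2 K^-1) × (824 kg):  [m²·s⁻²·K⁻¹] · [kg] = kg·m²·s⁻²·K⁻¹
  54.0 J·kg^-1·K^-1:  J·kg⁻¹·K⁻¹ = N·m·kg⁻¹·K⁻¹ = m²·s⁻²·K⁻¹
kg·m²·s⁻²·K⁻¹ ≠ m²·s⁻²·K⁻¹, so they cannot be added.

No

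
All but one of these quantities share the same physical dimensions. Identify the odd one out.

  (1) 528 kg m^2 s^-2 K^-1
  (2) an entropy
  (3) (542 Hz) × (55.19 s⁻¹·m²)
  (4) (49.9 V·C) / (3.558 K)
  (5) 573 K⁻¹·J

(3)

Reduce each to base SI dimensions:
  (1) kg·m²·s⁻²·K⁻¹
  (2) [entropy] = kg·m²·s⁻²·K⁻¹
  (3) [s⁻¹] · [m²·s⁻¹] = m²·s⁻²
  (4) [kg·m²·s⁻²] / [K] = kg·m²·s⁻²·K⁻¹
  (5) J·K⁻¹ = N·m·K⁻¹ = kg·m²·s⁻²·K⁻¹
All reduce to kg·m²·s⁻²·K⁻¹ except (3), which is m²·s⁻².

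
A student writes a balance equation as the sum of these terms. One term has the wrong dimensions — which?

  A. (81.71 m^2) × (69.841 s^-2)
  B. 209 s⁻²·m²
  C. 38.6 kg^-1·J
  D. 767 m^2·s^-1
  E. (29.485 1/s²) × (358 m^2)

Reduce each to base SI dimensions:
  A. [m²] · [s⁻²] = m²·s⁻²
  B. m²·s⁻²
  C. J·kg⁻¹ = N·m·kg⁻¹ = m²·s⁻²
  D. m²·s⁻¹
  E. [s⁻²] · [m²] = m²·s⁻²
All reduce to m²·s⁻² except D., which is m²·s⁻¹.

D.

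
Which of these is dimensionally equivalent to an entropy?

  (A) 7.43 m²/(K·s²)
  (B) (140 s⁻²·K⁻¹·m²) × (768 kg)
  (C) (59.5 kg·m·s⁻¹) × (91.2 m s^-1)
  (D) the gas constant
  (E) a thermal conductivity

(B)

Reference: [entropy] = kg·m²·s⁻²·K⁻¹.
Each option:
  (A) m²·s⁻²·K⁻¹
  (B) [m²·s⁻²·K⁻¹] · [kg] = kg·m²·s⁻²·K⁻¹  ← same
  (C) [kg·m·s⁻¹] · [m·s⁻¹] = kg·m²·s⁻²
  (D) [gas constant] = kg·m²·s⁻²·K⁻¹·mol⁻¹
  (E) [thermal conductivity] = kg·m·s⁻³·K⁻¹
Only (B) matches kg·m²·s⁻²·K⁻¹.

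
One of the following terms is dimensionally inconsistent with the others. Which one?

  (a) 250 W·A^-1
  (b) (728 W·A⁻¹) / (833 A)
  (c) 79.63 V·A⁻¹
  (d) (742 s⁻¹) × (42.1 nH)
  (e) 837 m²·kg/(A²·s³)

Reduce each to base SI dimensions:
  (a) W·A⁻¹ = J·s⁻¹·A⁻¹ = kg·m²·s⁻³·A⁻¹
  (b) [kg·m²·s⁻³·A⁻¹] / [A] = kg·m²·s⁻³·A⁻²
  (c) V·A⁻¹ = J·C⁻¹·A⁻¹ = kg·m²·s⁻³·A⁻²
  (d) [s⁻¹] · [kg·m²·s⁻²·A⁻²] = kg·m²·s⁻³·A⁻²
  (e) kg·m²·s⁻³·A⁻²
All reduce to kg·m²·s⁻³·A⁻² except (a), which is kg·m²·s⁻³·A⁻¹.

(a)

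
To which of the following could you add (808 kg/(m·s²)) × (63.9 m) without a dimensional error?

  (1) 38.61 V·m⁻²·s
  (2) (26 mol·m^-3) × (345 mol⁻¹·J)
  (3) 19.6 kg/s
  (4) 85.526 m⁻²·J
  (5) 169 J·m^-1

Reference: [kg·m⁻¹·s⁻²] · [m] = kg·s⁻².
Each option:
  (1) V·s·m⁻² = J·C⁻¹·s·m⁻² = kg·s⁻²·A⁻¹
  (2) [m⁻³·mol] · [kg·m²·s⁻²·mol⁻¹] = kg·m⁻¹·s⁻²
  (3) kg·s⁻¹
  (4) J·m⁻² = N·m·m⁻² = kg·s⁻²  ← same
  (5) J·m⁻¹ = N·m·m⁻¹ = kg·m·s⁻²
Only (4) matches kg·s⁻².

(4)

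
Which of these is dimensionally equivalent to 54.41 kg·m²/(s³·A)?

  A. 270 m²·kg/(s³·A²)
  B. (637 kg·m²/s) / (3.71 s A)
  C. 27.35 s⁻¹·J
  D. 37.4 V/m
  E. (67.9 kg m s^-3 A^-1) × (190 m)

E.

Reference: kg·m²·s⁻³·A⁻¹.
Each option:
  A. kg·m²·s⁻³·A⁻²
  B. [kg·m²·s⁻¹] / [s·A] = kg·m²·s⁻²·A⁻¹
  C. J·s⁻¹ = N·m·s⁻¹ = kg·m²·s⁻³
  D. V·m⁻¹ = J·C⁻¹·m⁻¹ = kg·m·s⁻³·A⁻¹
  E. [kg·m·s⁻³·A⁻¹] · [m] = kg·m²·s⁻³·A⁻¹  ← same
Only E. matches kg·m²·s⁻³·A⁻¹.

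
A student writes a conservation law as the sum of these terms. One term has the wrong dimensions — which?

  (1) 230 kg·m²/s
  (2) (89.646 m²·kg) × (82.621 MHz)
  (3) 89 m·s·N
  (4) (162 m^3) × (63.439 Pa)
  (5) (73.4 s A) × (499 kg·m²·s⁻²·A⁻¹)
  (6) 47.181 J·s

(4)

Dimensions:
  (1) kg·m²·s⁻¹
  (2) [kg·m²] · [s⁻¹] = kg·m²·s⁻¹
  (3) N·m·s = kg·m·s⁻²·m·s = kg·m²·s⁻¹
  (4) [m³] · [kg·m⁻¹·s⁻²] = kg·m²·s⁻²
  (5) [s·A] · [kg·m²·s⁻²·A⁻¹] = kg·m²·s⁻¹
  (6) J·s = N·m·s = kg·m²·s⁻¹
All reduce to kg·m²·s⁻¹ except (4), which is kg·m²·s⁻².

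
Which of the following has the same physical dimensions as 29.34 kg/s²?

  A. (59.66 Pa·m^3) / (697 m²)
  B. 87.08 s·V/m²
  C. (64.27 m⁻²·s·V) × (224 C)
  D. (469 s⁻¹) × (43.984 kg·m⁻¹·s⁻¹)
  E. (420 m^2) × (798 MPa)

A.

Reference: kg·s⁻².
Each option:
  A. [kg·m²·s⁻²] / [m²] = kg·s⁻²  ← same
  B. V·s·m⁻² = J·C⁻¹·s·m⁻² = kg·s⁻²·A⁻¹
  C. [kg·s⁻²·A⁻¹] · [s·A] = kg·s⁻¹
  D. [s⁻¹] · [kg·m⁻¹·s⁻¹] = kg·m⁻¹·s⁻²
  E. [m²] · [kg·m⁻¹·s⁻²] = kg·m·s⁻²
Only A. matches kg·s⁻².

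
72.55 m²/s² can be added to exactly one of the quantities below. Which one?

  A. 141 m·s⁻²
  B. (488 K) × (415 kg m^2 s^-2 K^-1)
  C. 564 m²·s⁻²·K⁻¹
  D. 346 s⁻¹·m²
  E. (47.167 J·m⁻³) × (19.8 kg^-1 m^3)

E.

Reference: m²·s⁻².
Each option:
  A. m·s⁻²
  B. [K] · [kg·m²·s⁻²·K⁻¹] = kg·m²·s⁻²
  C. m²·s⁻²·K⁻¹
  D. m²·s⁻¹
  E. [kg·m⁻¹·s⁻²] · [kg⁻¹·m³] = m²·s⁻²  ← same
Only E. matches m²·s⁻².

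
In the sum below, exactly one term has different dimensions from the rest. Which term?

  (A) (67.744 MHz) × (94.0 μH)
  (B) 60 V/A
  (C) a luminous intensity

(C)

Expand each in SI base units:
  (A) [s⁻¹] · [kg·m²·s⁻²·A⁻²] = kg·m²·s⁻³·A⁻²
  (B) V·A⁻¹ = J·C⁻¹·A⁻¹ = kg·m²·s⁻³·A⁻²
  (C) [luminous intensity] = cd
All reduce to kg·m²·s⁻³·A⁻² except (C), which is cd.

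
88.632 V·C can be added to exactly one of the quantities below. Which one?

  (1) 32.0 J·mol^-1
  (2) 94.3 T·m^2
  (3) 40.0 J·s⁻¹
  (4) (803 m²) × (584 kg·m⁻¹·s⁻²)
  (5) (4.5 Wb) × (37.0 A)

Reference: C·V = s·A·J·C⁻¹ = kg·m²·s⁻².
Each option:
  (1) J·mol⁻¹ = N·m·mol⁻¹ = kg·m²·s⁻²·mol⁻¹
  (2) T·m² = Wb·m⁻²·m² = kg·m²·s⁻²·A⁻¹
  (3) J·s⁻¹ = N·m·s⁻¹ = kg·m²·s⁻³
  (4) [m²] · [kg·m⁻¹·s⁻²] = kg·m·s⁻²
  (5) [kg·m²·s⁻²·A⁻¹] · [A] = kg·m²·s⁻²  ← same
Only (5) matches kg·m²·s⁻².

(5)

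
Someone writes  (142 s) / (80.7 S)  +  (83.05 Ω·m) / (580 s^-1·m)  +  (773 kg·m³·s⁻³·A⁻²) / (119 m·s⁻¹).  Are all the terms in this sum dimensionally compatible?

Dimensions:
  (142 s) / (80.7 S):  [s] / [kg⁻¹·m⁻²·s³·A²] = kg·m²·s⁻²·A⁻²
  (83.05 Ω·m) / (580 s^-1·m):  [kg·m³·s⁻³·A⁻²] / [m·s⁻¹] = kg·m²·s⁻²·A⁻²
  (773 kg·m³·s⁻³·A⁻²) / (119 m·s⁻¹):  [kg·m³·s⁻³·A⁻²] / [m·s⁻¹] = kg·m²·s⁻²·A⁻²
Every term reduces to kg·m²·s⁻²·A⁻².

Yes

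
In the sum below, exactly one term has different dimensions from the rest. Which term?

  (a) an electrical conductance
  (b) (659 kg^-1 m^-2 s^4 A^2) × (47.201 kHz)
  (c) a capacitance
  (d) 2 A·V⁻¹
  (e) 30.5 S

Expand each in SI base units:
  (a) [electrical conductance] = kg⁻¹·m⁻²·s³·A²
  (b) [kg⁻¹·m⁻²·s⁴·A²] · [s⁻¹] = kg⁻¹·m⁻²·s³·A²
  (c) [capacitance] = kg⁻¹·m⁻²·s⁴·A²
  (d) A·V⁻¹ = A·(J·C⁻¹)⁻¹ = kg⁻¹·m⁻²·s³·A²
  (e) S = Ω⁻¹ = kg⁻¹·m⁻²·s³·A²
All reduce to kg⁻¹·m⁻²·s³·A² except (c), which is kg⁻¹·m⁻²·s⁴·A².

(c)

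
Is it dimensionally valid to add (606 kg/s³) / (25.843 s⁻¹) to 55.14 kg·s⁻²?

Work out the base dimensions of each:
  (606 kg/s³) / (25.843 s⁻¹):  [kg·s⁻³] / [s⁻¹] = kg·s⁻²
  55.14 kg·s⁻²:  kg·s⁻²
Both are kg·s⁻², so they have the same dimensions and can be added.

Yes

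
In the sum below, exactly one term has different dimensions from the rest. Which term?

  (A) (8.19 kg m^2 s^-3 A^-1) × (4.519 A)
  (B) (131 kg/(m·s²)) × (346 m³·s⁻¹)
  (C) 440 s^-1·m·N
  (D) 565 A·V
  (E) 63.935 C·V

(E)

Expand each in SI base units:
  (A) [kg·m²·s⁻³·A⁻¹] · [A] = kg·m²·s⁻³
  (B) [kg·m⁻¹·s⁻²] · [m³·s⁻¹] = kg·m²·s⁻³
  (C) N·m·s⁻¹ = kg·m·s⁻²·m·s⁻¹ = kg·m²·s⁻³
  (D) V·A = J·C⁻¹·A = kg·m²·s⁻³
  (E) C·V = s·A·J·C⁻¹ = kg·m²·s⁻²
All reduce to kg·m²·s⁻³ except (E), which is kg·m²·s⁻².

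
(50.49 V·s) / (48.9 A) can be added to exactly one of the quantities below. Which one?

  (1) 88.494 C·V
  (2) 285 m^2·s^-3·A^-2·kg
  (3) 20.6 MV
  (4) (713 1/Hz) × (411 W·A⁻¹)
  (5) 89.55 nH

Reference: [kg·m²·s⁻²·A⁻¹] / [A] = kg·m²·s⁻²·A⁻².
Each option:
  (1) C·V = s·A·J·C⁻¹ = kg·m²·s⁻²
  (2) kg·m²·s⁻³·A⁻²
  (3) V = J·C⁻¹ = kg·m²·s⁻³·A⁻¹
  (4) [s] · [kg·m²·s⁻³·A⁻¹] = kg·m²·s⁻²·A⁻¹
  (5) H = V·s·A⁻¹ = kg·m²·s⁻²·A⁻²  ← same
Only (5) matches kg·m²·s⁻²·A⁻².

(5)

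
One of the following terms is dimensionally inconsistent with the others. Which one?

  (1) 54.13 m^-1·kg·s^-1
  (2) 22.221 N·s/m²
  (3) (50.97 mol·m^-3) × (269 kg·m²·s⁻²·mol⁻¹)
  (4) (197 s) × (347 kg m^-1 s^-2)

(3)

Dimensions:
  (1) kg·m⁻¹·s⁻¹
  (2) N·s·m⁻² = kg·m·s⁻²·s·m⁻² = kg·m⁻¹·s⁻¹
  (3) [m⁻³·mol] · [kg·m²·s⁻²·mol⁻¹] = kg·m⁻¹·s⁻²
  (4) [s] · [kg·m⁻¹·s⁻²] = kg·m⁻¹·s⁻¹
All reduce to kg·m⁻¹·s⁻¹ except (3), which is kg·m⁻¹·s⁻².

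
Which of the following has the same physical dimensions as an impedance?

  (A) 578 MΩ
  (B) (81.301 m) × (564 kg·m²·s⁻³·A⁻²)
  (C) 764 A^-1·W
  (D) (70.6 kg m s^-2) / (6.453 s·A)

(A)

Reference: [impedance] = kg·m²·s⁻³·A⁻².
Each option:
  (A) Ω = V·A⁻¹ = kg·m²·s⁻³·A⁻²  ← same
  (B) [m] · [kg·m²·s⁻³·A⁻²] = kg·m³·s⁻³·A⁻²
  (C) W·A⁻¹ = J·s⁻¹·A⁻¹ = kg·m²·s⁻³·A⁻¹
  (D) [kg·m·s⁻²] / [s·A] = kg·m·s⁻³·A⁻¹
Only (A) matches kg·m²·s⁻³·A⁻².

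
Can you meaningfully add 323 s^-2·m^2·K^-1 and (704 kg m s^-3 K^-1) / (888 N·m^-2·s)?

Reduce each to base SI dimensions:
  323 s^-2·m^2·K^-1:  m²·s⁻²·K⁻¹
  (704 kg m s^-3 K^-1) / (888 N·m^-2·s):  [kg·m·s⁻³·K⁻¹] / [kg·m⁻¹·s⁻¹] = m²·s⁻²·K⁻¹
Both are m²·s⁻²·K⁻¹, so they have the same dimensions and can be added.

Yes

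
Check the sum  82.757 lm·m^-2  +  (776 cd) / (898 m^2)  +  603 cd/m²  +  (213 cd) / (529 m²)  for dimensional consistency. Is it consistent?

Dimensions:
  82.757 lm·m^-2:  lm·m⁻² = cd·m⁻² = m⁻²·cd
  (776 cd) / (898 m^2):  [cd] / [m²] = m⁻²·cd
  603 cd/m²:  cd·m⁻² = m⁻²·cd
  (213 cd) / (529 m²):  [cd] / [m²] = m⁻²·cd
Every term reduces to m⁻²·cd.

Yes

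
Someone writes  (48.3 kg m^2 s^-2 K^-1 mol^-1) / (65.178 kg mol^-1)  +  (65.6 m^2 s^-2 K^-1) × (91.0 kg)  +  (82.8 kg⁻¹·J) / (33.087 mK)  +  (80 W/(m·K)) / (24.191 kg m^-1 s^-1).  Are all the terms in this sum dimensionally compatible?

No

Expand each in SI base units:
  (48.3 kg m^2 s^-2 K^-1 mol^-1) / (65.178 kg mol^-1):  [kg·m²·s⁻²·K⁻¹·mol⁻¹] / [kg·mol⁻¹] = m²·s⁻²·K⁻¹
  (65.6 m^2 s^-2 K^-1) × (91.0 kg):  [m²·s⁻²·K⁻¹] · [kg] = kg·m²·s⁻²·K⁻¹
  (82.8 kg⁻¹·J) / (33.087 mK):  [m²·s⁻²] / [K] = m²·s⁻²·K⁻¹
  (80 W/(m·K)) / (24.191 kg m^-1 s^-1):  [kg·m·s⁻³·K⁻¹] / [kg·m⁻¹·s⁻¹] = m²·s⁻²·K⁻¹
The terms do not share a single dimension (kg·m²·s⁻²·K⁻¹ vs m²·s⁻²·K⁻¹).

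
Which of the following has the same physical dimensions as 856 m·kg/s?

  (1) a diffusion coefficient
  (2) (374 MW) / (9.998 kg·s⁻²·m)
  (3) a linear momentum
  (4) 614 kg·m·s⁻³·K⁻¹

Reference: kg·m·s⁻¹.
Each option:
  (1) [diffusion coefficient] = m²·s⁻¹
  (2) [kg·m²·s⁻³] / [kg·m·s⁻²] = m·s⁻¹
  (3) [linear momentum] = kg·m·s⁻¹  ← same
  (4) kg·m·s⁻³·K⁻¹
Only (3) matches kg·m·s⁻¹.

(3)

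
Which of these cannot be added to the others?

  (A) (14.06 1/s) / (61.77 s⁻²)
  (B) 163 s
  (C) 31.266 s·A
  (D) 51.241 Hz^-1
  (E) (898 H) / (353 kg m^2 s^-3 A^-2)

Work out the base dimensions of each:
  (A) [s⁻¹] / [s⁻²] = s
  (B) s
  (C) A·s = s·A
  (D) Hz⁻¹ = (s⁻¹)⁻¹ = s
  (E) [kg·m²·s⁻²·A⁻²] / [kg·m²·s⁻³·A⁻²] = s
All reduce to s except (C), which is s·A.

(C)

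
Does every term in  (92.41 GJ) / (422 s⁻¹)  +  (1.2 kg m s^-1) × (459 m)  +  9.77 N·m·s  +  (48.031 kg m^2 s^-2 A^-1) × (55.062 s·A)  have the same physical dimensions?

Yes

In SI base units:
  (92.41 GJ) / (422 s⁻¹):  [kg·m²·s⁻²] / [s⁻¹] = kg·m²·s⁻¹
  (1.2 kg m s^-1) × (459 m):  [kg·m·s⁻¹] · [m] = kg·m²·s⁻¹
  9.77 N·m·s:  N·m·s = kg·m·s⁻²·m·s = kg·m²·s⁻¹
  (48.031 kg m^2 s^-2 A^-1) × (55.062 s·A):  [kg·m²·s⁻²·A⁻¹] · [s·A] = kg·m²·s⁻¹
Every term reduces to kg·m²·s⁻¹.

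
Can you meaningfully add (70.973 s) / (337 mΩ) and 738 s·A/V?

Reduce each to base SI dimensions:
  (70.973 s) / (337 mΩ):  [s] / [kg·m²·s⁻³·A⁻²] = kg⁻¹·m⁻²·s⁴·A²
  738 s·A/V:  A·s·V⁻¹ = A·s·(J·C⁻¹)⁻¹ = kg⁻¹·m⁻²·s⁴·A²
Both are kg⁻¹·m⁻²·s⁴·A², so they have the same dimensions and can be added.

Yes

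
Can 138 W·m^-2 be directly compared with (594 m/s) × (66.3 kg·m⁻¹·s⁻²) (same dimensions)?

Reduce each to base SI dimensions:
  138 W·m^-2:  W·m⁻² = J·s⁻¹·m⁻² = kg·s⁻³
  (594 m/s) × (66.3 kg·m⁻¹·s⁻²):  [m·s⁻¹] · [kg·m⁻¹·s⁻²] = kg·s⁻³
Both are kg·s⁻³, so they have the same dimensions and can be added.

Yes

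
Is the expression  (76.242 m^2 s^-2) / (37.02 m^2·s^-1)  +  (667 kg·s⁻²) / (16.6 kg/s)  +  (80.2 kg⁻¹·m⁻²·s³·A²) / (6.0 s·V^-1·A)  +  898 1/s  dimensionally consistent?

Yes

Dimensions:
  (76.242 m^2 s^-2) / (37.02 m^2·s^-1):  [m²·s⁻²] / [m²·s⁻¹] = s⁻¹
  (667 kg·s⁻²) / (16.6 kg/s):  [kg·s⁻²] / [kg·s⁻¹] = s⁻¹
  (80.2 kg⁻¹·m⁻²·s³·A²) / (6.0 s·V^-1·A):  [kg⁻¹·m⁻²·s³·A²] / [kg⁻¹·m⁻²·s⁴·A²] = s⁻¹
  898 1/s:  s⁻¹
Every term reduces to s⁻¹.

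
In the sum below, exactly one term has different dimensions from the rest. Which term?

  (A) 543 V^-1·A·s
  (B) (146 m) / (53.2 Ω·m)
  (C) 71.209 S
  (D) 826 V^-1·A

(A)

Reduce each to base SI dimensions:
  (A) A·s·V⁻¹ = A·s·(J·C⁻¹)⁻¹ = kg⁻¹·m⁻²·s⁴·A²
  (B) [m] / [kg·m³·s⁻³·A⁻²] = kg⁻¹·m⁻²·s³·A²
  (C) S = Ω⁻¹ = kg⁻¹·m⁻²·s³·A²
  (D) A·V⁻¹ = A·(J·C⁻¹)⁻¹ = kg⁻¹·m⁻²·s³·A²
All reduce to kg⁻¹·m⁻²·s³·A² except (A), which is kg⁻¹·m⁻²·s⁴·A².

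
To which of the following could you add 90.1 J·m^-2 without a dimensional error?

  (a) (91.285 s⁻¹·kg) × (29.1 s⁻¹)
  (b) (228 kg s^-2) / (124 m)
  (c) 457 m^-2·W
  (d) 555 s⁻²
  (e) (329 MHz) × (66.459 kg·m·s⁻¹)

(a)

Reference: J·m⁻² = N·m·m⁻² = kg·s⁻².
Each option:
  (a) [kg·s⁻¹] · [s⁻¹] = kg·s⁻²  ← same
  (b) [kg·s⁻²] / [m] = kg·m⁻¹·s⁻²
  (c) W·m⁻² = J·s⁻¹·m⁻² = kg·s⁻³
  (d) s⁻²
  (e) [s⁻¹] · [kg·m·s⁻¹] = kg·m·s⁻²
Only (a) matches kg·s⁻².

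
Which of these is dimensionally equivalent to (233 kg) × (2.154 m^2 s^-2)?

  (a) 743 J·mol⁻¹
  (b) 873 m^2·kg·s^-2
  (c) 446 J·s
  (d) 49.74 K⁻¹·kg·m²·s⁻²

Reference: [kg] · [m²·s⁻²] = kg·m²·s⁻².
Each option:
  (a) J·mol⁻¹ = N·m·mol⁻¹ = kg·m²·s⁻²·mol⁻¹
  (b) kg·m²·s⁻²  ← same
  (c) J·s = N·m·s = kg·m²·s⁻¹
  (d) kg·m²·s⁻²·K⁻¹
Only (b) matches kg·m²·s⁻².

(b)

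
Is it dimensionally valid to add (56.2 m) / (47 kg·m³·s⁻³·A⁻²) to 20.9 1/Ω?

Dimensions:
  (56.2 m) / (47 kg·m³·s⁻³·A⁻²):  [m] / [kg·m³·s⁻³·A⁻²] = kg⁻¹·m⁻²·s³·A²
  20.9 1/Ω:  Ω⁻¹ = (V·A⁻¹)⁻¹ = kg⁻¹·m⁻²·s³·A²
Both are kg⁻¹·m⁻²·s³·A², so they have the same dimensions and can be added.

Yes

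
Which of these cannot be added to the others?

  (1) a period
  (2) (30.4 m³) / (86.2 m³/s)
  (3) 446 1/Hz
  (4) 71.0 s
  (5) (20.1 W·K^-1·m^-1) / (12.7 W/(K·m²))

Reduce each to base SI dimensions:
  (1) [period] = s
  (2) [m³] / [m³·s⁻¹] = s
  (3) Hz⁻¹ = (s⁻¹)⁻¹ = s
  (4) s
  (5) [kg·m·s⁻³·K⁻¹] / [kg·s⁻³·K⁻¹] = m
All reduce to s except (5), which is m.

(5)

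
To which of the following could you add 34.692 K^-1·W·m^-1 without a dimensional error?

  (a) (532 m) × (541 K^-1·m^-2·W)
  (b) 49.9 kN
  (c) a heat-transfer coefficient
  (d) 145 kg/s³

Reference: W·m⁻¹·K⁻¹ = J·s⁻¹·m⁻¹·K⁻¹ = kg·m·s⁻³·K⁻¹.
Each option:
  (a) [m] · [kg·s⁻³·K⁻¹] = kg·m·s⁻³·K⁻¹  ← same
  (b) N = kg·m·s⁻²
  (c) [heat-transfer coefficient] = kg·s⁻³·K⁻¹
  (d) kg·s⁻³
Only (a) matches kg·m·s⁻³·K⁻¹.

(a)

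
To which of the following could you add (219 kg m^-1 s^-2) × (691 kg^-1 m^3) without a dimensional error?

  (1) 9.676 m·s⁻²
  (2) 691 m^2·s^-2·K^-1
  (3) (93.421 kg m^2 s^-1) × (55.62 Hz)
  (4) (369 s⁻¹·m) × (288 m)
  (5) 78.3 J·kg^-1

Reference: [kg·m⁻¹·s⁻²] · [kg⁻¹·m³] = m²·s⁻².
Each option:
  (1) m·s⁻²
  (2) m²·s⁻²·K⁻¹
  (3) [kg·m²·s⁻¹] · [s⁻¹] = kg·m²·s⁻²
  (4) [m·s⁻¹] · [m] = m²·s⁻¹
  (5) J·kg⁻¹ = N·m·kg⁻¹ = m²·s⁻²  ← same
Only (5) matches m²·s⁻².

(5)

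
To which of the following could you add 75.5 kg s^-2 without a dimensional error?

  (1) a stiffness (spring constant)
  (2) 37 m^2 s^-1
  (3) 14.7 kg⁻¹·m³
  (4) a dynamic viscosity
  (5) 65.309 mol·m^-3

Reference: kg·s⁻².
Each option:
  (1) [stiffness (spring constant)] = kg·s⁻²  ← same
  (2) m²·s⁻¹
  (3) m³·kg⁻¹ = kg⁻¹·m³
  (4) [dynamic viscosity] = kg·m⁻¹·s⁻¹
  (5) mol·m⁻³ = m⁻³·mol
Only (1) matches kg·s⁻².

(1)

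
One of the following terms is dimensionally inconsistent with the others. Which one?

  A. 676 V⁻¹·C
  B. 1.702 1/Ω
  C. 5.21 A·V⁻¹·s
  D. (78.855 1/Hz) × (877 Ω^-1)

Expand each in SI base units:
  A. C·V⁻¹ = s·A·(J·C⁻¹)⁻¹ = kg⁻¹·m⁻²·s⁴·A²
  B. Ω⁻¹ = (V·A⁻¹)⁻¹ = kg⁻¹·m⁻²·s³·A²
  C. A·s·V⁻¹ = A·s·(J·C⁻¹)⁻¹ = kg⁻¹·m⁻²·s⁴·A²
  D. [s] · [kg⁻¹·m⁻²·s³·A²] = kg⁻¹·m⁻²·s⁴·A²
All reduce to kg⁻¹·m⁻²·s⁴·A² except B., which is kg⁻¹·m⁻²·s³·A².

B.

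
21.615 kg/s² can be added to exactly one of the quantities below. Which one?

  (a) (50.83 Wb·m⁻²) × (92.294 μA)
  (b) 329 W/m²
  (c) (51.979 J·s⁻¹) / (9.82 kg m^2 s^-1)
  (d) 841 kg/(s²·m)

(a)

Reference: kg·s⁻².
Each option:
  (a) [kg·s⁻²·A⁻¹] · [A] = kg·s⁻²  ← same
  (b) W·m⁻² = J·s⁻¹·m⁻² = kg·s⁻³
  (c) [kg·m²·s⁻³] / [kg·m²·s⁻¹] = s⁻²
  (d) kg·m⁻¹·s⁻²
Only (a) matches kg·s⁻².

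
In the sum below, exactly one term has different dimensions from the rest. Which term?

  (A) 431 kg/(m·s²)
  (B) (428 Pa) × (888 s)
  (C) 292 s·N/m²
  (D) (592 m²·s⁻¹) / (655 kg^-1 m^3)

Expand each in SI base units:
  (A) kg·m⁻¹·s⁻²
  (B) [kg·m⁻¹·s⁻²] · [s] = kg·m⁻¹·s⁻¹
  (C) N·s·m⁻² = kg·m·s⁻²·s·m⁻² = kg·m⁻¹·s⁻¹
  (D) [m²·s⁻¹] / [kg⁻¹·m³] = kg·m⁻¹·s⁻¹
All reduce to kg·m⁻¹·s⁻¹ except (A), which is kg·m⁻¹·s⁻².

(A)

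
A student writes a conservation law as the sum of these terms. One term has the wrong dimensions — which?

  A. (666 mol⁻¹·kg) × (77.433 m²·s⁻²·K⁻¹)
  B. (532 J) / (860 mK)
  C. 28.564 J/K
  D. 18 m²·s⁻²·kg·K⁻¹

Dimensions:
  A. [kg·mol⁻¹] · [m²·s⁻²·K⁻¹] = kg·m²·s⁻²·K⁻¹·mol⁻¹
  B. [kg·m²·s⁻²] / [K] = kg·m²·s⁻²·K⁻¹
  C. J·K⁻¹ = N·m·K⁻¹ = kg·m²·s⁻²·K⁻¹
  D. kg·m²·s⁻²·K⁻¹
All reduce to kg·m²·s⁻²·K⁻¹ except A., which is kg·m²·s⁻²·K⁻¹·mol⁻¹.

A.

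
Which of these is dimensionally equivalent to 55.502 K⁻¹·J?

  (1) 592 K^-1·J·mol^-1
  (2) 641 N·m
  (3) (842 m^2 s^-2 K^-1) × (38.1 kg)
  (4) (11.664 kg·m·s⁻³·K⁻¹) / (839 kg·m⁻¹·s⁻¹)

(3)

Reference: J·K⁻¹ = N·m·K⁻¹ = kg·m²·s⁻²·K⁻¹.
Each option:
  (1) J·mol⁻¹·K⁻¹ = N·m·mol⁻¹·K⁻¹ = kg·m²·s⁻²·K⁻¹·mol⁻¹
  (2) N·m = kg·m·s⁻²·m = kg·m²·s⁻²
  (3) [m²·s⁻²·K⁻¹] · [kg] = kg·m²·s⁻²·K⁻¹  ← same
  (4) [kg·m·s⁻³·K⁻¹] / [kg·m⁻¹·s⁻¹] = m²·s⁻²·K⁻¹
Only (3) matches kg·m²·s⁻²·K⁻¹.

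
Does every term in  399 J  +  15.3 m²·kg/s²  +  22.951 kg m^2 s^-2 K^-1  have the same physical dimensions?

Expand each in SI base units:
  399 J:  J = N·m = kg·m²·s⁻²
  15.3 m²·kg/s²:  kg·m²·s⁻²
  22.951 kg m^2 s^-2 K^-1:  kg·m²·s⁻²·K⁻¹
The terms do not share a single dimension (kg·m²·s⁻² vs kg·m²·s⁻²·K⁻¹).

No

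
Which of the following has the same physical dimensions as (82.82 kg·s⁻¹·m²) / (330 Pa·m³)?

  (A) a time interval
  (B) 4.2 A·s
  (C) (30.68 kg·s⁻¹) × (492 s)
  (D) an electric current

(A)

Reference: [kg·m²·s⁻¹] / [kg·m²·s⁻²] = s.
Each option:
  (A) [time interval] = s  ← same
  (B) A·s = s·A
  (C) [kg·s⁻¹] · [s] = kg
  (D) [electric current] = A
Only (A) matches s.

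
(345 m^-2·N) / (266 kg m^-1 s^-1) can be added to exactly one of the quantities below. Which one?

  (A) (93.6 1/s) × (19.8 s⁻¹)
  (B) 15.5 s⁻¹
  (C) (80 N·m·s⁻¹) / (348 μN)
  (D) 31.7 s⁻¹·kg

(B)

Reference: [kg·m⁻¹·s⁻²] / [kg·m⁻¹·s⁻¹] = s⁻¹.
Each option:
  (A) [s⁻¹] · [s⁻¹] = s⁻²
  (B) s⁻¹  ← same
  (C) [kg·m²·s⁻³] / [kg·m·s⁻²] = m·s⁻¹
  (D) kg·s⁻¹
Only (B) matches s⁻¹.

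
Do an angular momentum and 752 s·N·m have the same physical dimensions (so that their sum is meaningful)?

In SI base units:
  an angular momentum:  [angular momentum] = kg·m²·s⁻¹
  752 s·N·m:  N·m·s = kg·m·s⁻²·m·s = kg·m²·s⁻¹
Both are kg·m²·s⁻¹, so they have the same dimensions and can be added.

Yes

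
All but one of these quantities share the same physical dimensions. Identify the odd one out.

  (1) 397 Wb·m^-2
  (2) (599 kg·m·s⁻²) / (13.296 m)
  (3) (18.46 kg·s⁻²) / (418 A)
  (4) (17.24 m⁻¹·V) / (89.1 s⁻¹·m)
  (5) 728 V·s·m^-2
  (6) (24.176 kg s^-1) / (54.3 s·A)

Work out the base dimensions of each:
  (1) Wb·m⁻² = V·s·m⁻² = kg·s⁻²·A⁻¹
  (2) [kg·m·s⁻²] / [m] = kg·s⁻²
  (3) [kg·s⁻²] / [A] = kg·s⁻²·A⁻¹
  (4) [kg·m·s⁻³·A⁻¹] / [m·s⁻¹] = kg·s⁻²·A⁻¹
  (5) V·s·m⁻² = J·C⁻¹·s·m⁻² = kg·s⁻²·A⁻¹
  (6) [kg·s⁻¹] / [s·A] = kg·s⁻²·A⁻¹
All reduce to kg·s⁻²·A⁻¹ except (2), which is kg·s⁻².

(2)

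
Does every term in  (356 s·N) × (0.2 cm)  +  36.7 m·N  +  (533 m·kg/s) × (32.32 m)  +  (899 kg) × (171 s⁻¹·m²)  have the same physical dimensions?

Reduce each to base SI dimensions:
  (356 s·N) × (0.2 cm):  [kg·m·s⁻¹] · [m] = kg·m²·s⁻¹
  36.7 m·N:  N·m = kg·m·s⁻²·m = kg·m²·s⁻²
  (533 m·kg/s) × (32.32 m):  [kg·m·s⁻¹] · [m] = kg·m²·s⁻¹
  (899 kg) × (171 s⁻¹·m²):  [kg] · [m²·s⁻¹] = kg·m²·s⁻¹
The terms do not share a single dimension (kg·m²·s⁻² vs kg·m²·s⁻¹).

No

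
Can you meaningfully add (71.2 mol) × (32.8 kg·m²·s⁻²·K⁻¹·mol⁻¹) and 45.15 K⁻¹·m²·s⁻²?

Expand each in SI base units:
  (71.2 mol) × (32.8 kg·m²·s⁻²·K⁻¹·mol⁻¹):  [mol] · [kg·m²·s⁻²·K⁻¹·mol⁻¹] = kg·m²·s⁻²·K⁻¹
  45.15 K⁻¹·m²·s⁻²:  m²·s⁻²·K⁻¹
kg·m²·s⁻²·K⁻¹ ≠ m²·s⁻²·K⁻¹, so they cannot be added.

No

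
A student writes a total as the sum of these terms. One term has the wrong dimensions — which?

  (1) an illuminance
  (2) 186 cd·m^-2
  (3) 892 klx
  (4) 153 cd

(4)

Work out the base dimensions of each:
  (1) [illuminance] = m⁻²·cd
  (2) cd·m⁻² = m⁻²·cd
  (3) lx = lm·m⁻² = m⁻²·cd
  (4) cd
All reduce to m⁻²·cd except (4), which is cd.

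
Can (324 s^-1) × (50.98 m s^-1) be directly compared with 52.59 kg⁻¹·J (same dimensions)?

Dimensions:
  (324 s^-1) × (50.98 m s^-1):  [s⁻¹] · [m·s⁻¹] = m·s⁻²
  52.59 kg⁻¹·J:  J·kg⁻¹ = N·m·kg⁻¹ = m²·s⁻²
m·s⁻² ≠ m²·s⁻², so they cannot be added.

No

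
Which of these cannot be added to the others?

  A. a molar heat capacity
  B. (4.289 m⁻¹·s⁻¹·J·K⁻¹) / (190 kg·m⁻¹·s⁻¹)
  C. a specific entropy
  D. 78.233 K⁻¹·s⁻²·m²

A.

Expand each in SI base units:
  A. [molar heat capacity] = kg·m²·s⁻²·K⁻¹·mol⁻¹
  B. [kg·m·s⁻³·K⁻¹] / [kg·m⁻¹·s⁻¹] = m²·s⁻²·K⁻¹
  C. [specific entropy] = m²·s⁻²·K⁻¹
  D. m²·s⁻²·K⁻¹
All reduce to m²·s⁻²·K⁻¹ except A., which is kg·m²·s⁻²·K⁻¹·mol⁻¹.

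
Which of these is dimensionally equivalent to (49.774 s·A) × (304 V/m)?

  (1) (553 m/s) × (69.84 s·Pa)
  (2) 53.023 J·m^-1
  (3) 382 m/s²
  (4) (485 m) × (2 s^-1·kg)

Reference: [s·A] · [kg·m·s⁻³·A⁻¹] = kg·m·s⁻².
Each option:
  (1) [m·s⁻¹] · [kg·m⁻¹·s⁻¹] = kg·s⁻²
  (2) J·m⁻¹ = N·m·m⁻¹ = kg·m·s⁻²  ← same
  (3) m·s⁻²
  (4) [m] · [kg·s⁻¹] = kg·m·s⁻¹
Only (2) matches kg·m·s⁻².

(2)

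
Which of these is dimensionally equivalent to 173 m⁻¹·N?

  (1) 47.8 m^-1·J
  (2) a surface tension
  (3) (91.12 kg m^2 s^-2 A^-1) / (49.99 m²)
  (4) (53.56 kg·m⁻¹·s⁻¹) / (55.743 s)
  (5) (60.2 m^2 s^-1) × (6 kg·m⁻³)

(2)

Reference: N·m⁻¹ = kg·m·s⁻²·m⁻¹ = kg·s⁻².
Each option:
  (1) J·m⁻¹ = N·m·m⁻¹ = kg·m·s⁻²
  (2) [surface tension] = kg·s⁻²  ← same
  (3) [kg·m²·s⁻²·A⁻¹] / [m²] = kg·s⁻²·A⁻¹
  (4) [kg·m⁻¹·s⁻¹] / [s] = kg·m⁻¹·s⁻²
  (5) [m²·s⁻¹] · [kg·m⁻³] = kg·m⁻¹·s⁻¹
Only (2) matches kg·s⁻².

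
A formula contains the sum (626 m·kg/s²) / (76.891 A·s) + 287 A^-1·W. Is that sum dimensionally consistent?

Expand each in SI base units:
  (626 m·kg/s²) / (76.891 A·s):  [kg·m·s⁻²] / [s·A] = kg·m·s⁻³·A⁻¹
  287 A^-1·W:  W·A⁻¹ = J·s⁻¹·A⁻¹ = kg·m²·s⁻³·A⁻¹
kg·m·s⁻³·A⁻¹ ≠ kg·m²·s⁻³·A⁻¹, so they cannot be added.

No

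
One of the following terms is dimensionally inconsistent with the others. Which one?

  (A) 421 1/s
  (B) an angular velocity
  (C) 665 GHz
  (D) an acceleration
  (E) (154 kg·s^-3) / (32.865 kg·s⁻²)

Dimensions:
  (A) s⁻¹
  (B) [angular velocity] = s⁻¹
  (C) Hz = s⁻¹
  (D) [acceleration] = m·s⁻²
  (E) [kg·s⁻³] / [kg·s⁻²] = s⁻¹
All reduce to s⁻¹ except (D), which is m·s⁻².

(D)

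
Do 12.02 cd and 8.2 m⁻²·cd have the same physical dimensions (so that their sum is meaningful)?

Expand each in SI base units:
  12.02 cd:  cd
  8.2 m⁻²·cd:  cd·m⁻² = m⁻²·cd
cd ≠ m⁻²·cd, so they cannot be added.

No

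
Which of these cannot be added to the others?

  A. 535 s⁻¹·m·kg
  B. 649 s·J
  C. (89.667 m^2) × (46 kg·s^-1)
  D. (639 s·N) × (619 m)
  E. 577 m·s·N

Expand each in SI base units:
  A. kg·m·s⁻¹
  B. J·s = N·m·s = kg·m²·s⁻¹
  C. [m²] · [kg·s⁻¹] = kg·m²·s⁻¹
  D. [kg·m·s⁻¹] · [m] = kg·m²·s⁻¹
  E. N·m·s = kg·m·s⁻²·m·s = kg·m²·s⁻¹
All reduce to kg·m²·s⁻¹ except A., which is kg·m·s⁻¹.

A.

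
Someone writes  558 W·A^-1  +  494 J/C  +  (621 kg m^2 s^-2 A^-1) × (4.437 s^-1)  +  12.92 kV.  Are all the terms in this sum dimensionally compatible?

Yes

Dimensions:
  558 W·A^-1:  W·A⁻¹ = J·s⁻¹·A⁻¹ = kg·m²·s⁻³·A⁻¹
  494 J/C:  J·C⁻¹ = N·m·(s·A)⁻¹ = kg·m²·s⁻³·A⁻¹
  (621 kg m^2 s^-2 A^-1) × (4.437 s^-1):  [kg·m²·s⁻²·A⁻¹] · [s⁻¹] = kg·m²·s⁻³·A⁻¹
  12.92 kV:  V = J·C⁻¹ = kg·m²·s⁻³·A⁻¹
Every term reduces to kg·m²·s⁻³·A⁻¹.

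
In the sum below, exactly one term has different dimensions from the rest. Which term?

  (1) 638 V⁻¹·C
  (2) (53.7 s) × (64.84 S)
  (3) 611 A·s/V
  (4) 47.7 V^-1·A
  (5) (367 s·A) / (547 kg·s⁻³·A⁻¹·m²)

Work out the base dimensions of each:
  (1) C·V⁻¹ = s·A·(J·C⁻¹)⁻¹ = kg⁻¹·m⁻²·s⁴·A²
  (2) [s] · [kg⁻¹·m⁻²·s³·A²] = kg⁻¹·m⁻²·s⁴·A²
  (3) A·s·V⁻¹ = A·s·(J·C⁻¹)⁻¹ = kg⁻¹·m⁻²·s⁴·A²
  (4) A·V⁻¹ = A·(J·C⁻¹)⁻¹ = kg⁻¹·m⁻²·s³·A²
  (5) [s·A] / [kg·m²·s⁻³·A⁻¹] = kg⁻¹·m⁻²·s⁴·A²
All reduce to kg⁻¹·m⁻²·s⁴·A² except (4), which is kg⁻¹·m⁻²·s³·A².

(4)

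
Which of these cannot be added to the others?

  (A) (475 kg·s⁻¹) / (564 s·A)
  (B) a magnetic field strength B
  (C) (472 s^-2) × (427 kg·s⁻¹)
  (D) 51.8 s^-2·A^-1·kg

Dimensions:
  (A) [kg·s⁻¹] / [s·A] = kg·s⁻²·A⁻¹
  (B) [magnetic field strength B] = kg·s⁻²·A⁻¹
  (C) [s⁻²] · [kg·s⁻¹] = kg·s⁻³
  (D) kg·s⁻²·A⁻¹
All reduce to kg·s⁻²·A⁻¹ except (C), which is kg·s⁻³.

(C)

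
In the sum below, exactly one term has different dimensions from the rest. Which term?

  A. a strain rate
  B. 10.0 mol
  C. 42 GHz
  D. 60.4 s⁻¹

B.

Dimensions:
  A. [strain rate] = s⁻¹
  B. mol
  C. Hz = s⁻¹
  D. s⁻¹
All reduce to s⁻¹ except B., which is mol.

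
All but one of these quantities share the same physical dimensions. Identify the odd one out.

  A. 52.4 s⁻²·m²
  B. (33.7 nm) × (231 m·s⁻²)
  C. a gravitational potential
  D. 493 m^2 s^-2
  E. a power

In SI base units:
  A. m²·s⁻²
  B. [m] · [m·s⁻²] = m²·s⁻²
  C. [gravitational potential] = m²·s⁻²
  D. m²·s⁻²
  E. [power] = kg·m²·s⁻³
All reduce to m²·s⁻² except E., which is kg·m²·s⁻³.

E.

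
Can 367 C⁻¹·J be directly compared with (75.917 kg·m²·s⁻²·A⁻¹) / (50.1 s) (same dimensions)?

Dimensions:
  367 C⁻¹·J:  J·C⁻¹ = N·m·(s·A)⁻¹ = kg·m²·s⁻³·A⁻¹
  (75.917 kg·m²·s⁻²·A⁻¹) / (50.1 s):  [kg·m²·s⁻²·A⁻¹] / [s] = kg·m²·s⁻³·A⁻¹
Both are kg·m²·s⁻³·A⁻¹, so they have the same dimensions and can be added.

Yes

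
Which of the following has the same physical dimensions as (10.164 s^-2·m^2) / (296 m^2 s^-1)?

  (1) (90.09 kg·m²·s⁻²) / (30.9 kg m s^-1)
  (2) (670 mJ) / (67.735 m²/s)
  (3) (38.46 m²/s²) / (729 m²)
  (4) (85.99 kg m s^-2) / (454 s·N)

Reference: [m²·s⁻²] / [m²·s⁻¹] = s⁻¹.
Each option:
  (1) [kg·m²·s⁻²] / [kg·m·s⁻¹] = m·s⁻¹
  (2) [kg·m²·s⁻²] / [m²·s⁻¹] = kg·s⁻¹
  (3) [m²·s⁻²] / [m²] = s⁻²
  (4) [kg·m·s⁻²] / [kg·m·s⁻¹] = s⁻¹  ← same
Only (4) matches s⁻¹.

(4)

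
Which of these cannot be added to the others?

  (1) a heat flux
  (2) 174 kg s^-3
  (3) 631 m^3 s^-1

(3)

In SI base units:
  (1) [heat flux] = kg·s⁻³
  (2) kg·s⁻³
  (3) m³·s⁻¹
All reduce to kg·s⁻³ except (3), which is m³·s⁻¹.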